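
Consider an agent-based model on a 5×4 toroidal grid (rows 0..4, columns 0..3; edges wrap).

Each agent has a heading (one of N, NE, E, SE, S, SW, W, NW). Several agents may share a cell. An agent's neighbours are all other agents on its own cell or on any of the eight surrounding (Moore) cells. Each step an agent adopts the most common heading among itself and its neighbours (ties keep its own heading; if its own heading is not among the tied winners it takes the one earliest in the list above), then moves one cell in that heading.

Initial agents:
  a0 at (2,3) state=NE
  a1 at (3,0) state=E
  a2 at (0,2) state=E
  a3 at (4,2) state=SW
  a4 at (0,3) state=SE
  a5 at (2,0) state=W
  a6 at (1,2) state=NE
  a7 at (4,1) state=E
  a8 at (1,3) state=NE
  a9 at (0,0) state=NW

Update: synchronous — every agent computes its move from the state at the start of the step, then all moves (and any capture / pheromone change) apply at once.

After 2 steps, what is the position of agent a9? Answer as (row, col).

(3, 0)

t=1: a0@(1,0):NE a1@(3,1):E a2@(0,3):E a3@(4,3):E a4@(4,0):NE a5@(1,1):NE a6@(0,3):NE a7@(4,2):E a8@(0,0):NE a9@(4,3):NW
t=2: a0@(0,1):NE a1@(3,2):E a2@(4,0):NE a3@(4,0):E a4@(3,1):NE a5@(0,2):NE a6@(4,0):NE a7@(4,3):E a8@(4,1):NE a9@(3,0):NE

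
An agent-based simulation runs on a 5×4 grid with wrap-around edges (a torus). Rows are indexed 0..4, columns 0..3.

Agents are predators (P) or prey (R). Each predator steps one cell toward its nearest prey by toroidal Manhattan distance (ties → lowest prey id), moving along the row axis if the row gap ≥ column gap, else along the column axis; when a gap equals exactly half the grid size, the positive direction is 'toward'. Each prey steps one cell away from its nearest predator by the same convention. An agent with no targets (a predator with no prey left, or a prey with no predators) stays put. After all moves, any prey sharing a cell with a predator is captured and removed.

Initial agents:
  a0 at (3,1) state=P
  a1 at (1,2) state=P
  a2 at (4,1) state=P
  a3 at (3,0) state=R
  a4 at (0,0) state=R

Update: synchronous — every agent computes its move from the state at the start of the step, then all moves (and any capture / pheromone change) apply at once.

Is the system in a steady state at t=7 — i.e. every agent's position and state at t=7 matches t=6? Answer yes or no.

t=1: a0@(3,0):P a1@(1,3):P a2@(3,1):P a3@(3,3):R a4@(1,0):R
t=2: a0@(3,3):P a1@(1,0):P a2@(3,2):P a4@(1,1):R
t=3: a0@(2,3):P a1@(1,1):P a2@(2,2):P a4@(1,2):R
t=4: a0@(1,3):P a1@(1,2):P a2@(1,2):P
t=5: (unchanged — steady state)

yes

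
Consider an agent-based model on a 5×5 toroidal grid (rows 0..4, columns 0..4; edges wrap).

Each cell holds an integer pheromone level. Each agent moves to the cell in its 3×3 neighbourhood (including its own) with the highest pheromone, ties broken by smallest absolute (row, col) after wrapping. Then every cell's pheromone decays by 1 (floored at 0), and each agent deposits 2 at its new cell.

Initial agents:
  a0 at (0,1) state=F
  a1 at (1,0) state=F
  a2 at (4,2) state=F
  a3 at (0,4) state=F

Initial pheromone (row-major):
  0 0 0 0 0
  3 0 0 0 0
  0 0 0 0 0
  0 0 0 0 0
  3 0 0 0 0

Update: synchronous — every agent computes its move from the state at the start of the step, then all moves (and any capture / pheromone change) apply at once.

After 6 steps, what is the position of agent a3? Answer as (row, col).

(1, 0)

t=1: a0@(1,0) a1@(1,0) a2@(0,1) a3@(1,0) | pheromone: 0 2 0 0 0 / 8 0 0 0 0 / 0 0 0 0 0 / 0 0 0 0 0 / 2 0 0 0 0
t=2: a0@(1,0) a1@(1,0) a2@(1,0) a3@(1,0) | pheromone: 0 1 0 0 0 / 15 0 0 0 0 / 0 0 0 0 0 / 0 0 0 0 0 / 1 0 0 0 0
t=3: a0@(1,0) a1@(1,0) a2@(1,0) a3@(1,0) | pheromone: 0 0 0 0 0 / 22 0 0 0 0 / 0 0 0 0 0 / 0 0 0 0 0 / 0 0 0 0 0
t=4: a0@(1,0) a1@(1,0) a2@(1,0) a3@(1,0) | pheromone: 0 0 0 0 0 / 29 0 0 0 0 / 0 0 0 0 0 / 0 0 0 0 0 / 0 0 0 0 0
t=5: a0@(1,0) a1@(1,0) a2@(1,0) a3@(1,0) | pheromone: 0 0 0 0 0 / 36 0 0 0 0 / 0 0 0 0 0 / 0 0 0 0 0 / 0 0 0 0 0
t=6: a0@(1,0) a1@(1,0) a2@(1,0) a3@(1,0) | pheromone: 0 0 0 0 0 / 43 0 0 0 0 / 0 0 0 0 0 / 0 0 0 0 0 / 0 0 0 0 0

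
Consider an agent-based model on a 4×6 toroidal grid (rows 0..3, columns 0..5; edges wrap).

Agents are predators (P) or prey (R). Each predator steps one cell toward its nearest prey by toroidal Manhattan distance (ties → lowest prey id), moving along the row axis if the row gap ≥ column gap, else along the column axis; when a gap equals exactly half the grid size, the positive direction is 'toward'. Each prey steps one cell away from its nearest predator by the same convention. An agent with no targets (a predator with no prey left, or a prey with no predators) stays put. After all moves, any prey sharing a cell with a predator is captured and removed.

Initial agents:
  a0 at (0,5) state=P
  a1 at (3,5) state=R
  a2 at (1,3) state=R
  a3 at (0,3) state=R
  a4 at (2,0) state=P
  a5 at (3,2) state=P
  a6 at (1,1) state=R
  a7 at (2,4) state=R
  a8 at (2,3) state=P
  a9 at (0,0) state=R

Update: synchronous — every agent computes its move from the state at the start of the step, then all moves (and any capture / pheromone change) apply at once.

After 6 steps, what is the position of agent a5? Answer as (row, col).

t=1: a0@(3,5):P a1@(2,5):R a2@(0,3):R a4@(3,0):P a5@(0,2):P a6@(0,1):R a7@(2,5):R a8@(1,3):P a9@(0,1):R
t=2: a0@(2,5):P a1@(1,5):R a2@(0,4):R a4@(2,0):P a5@(0,3):P a6@(0,0):R a7@(1,5):R a8@(0,3):P a9@(0,0):R
t=3: a0@(1,5):P a1@(0,5):R a2@(0,5):R a4@(1,0):P a5@(0,4):P a6@(3,0):R a7@(0,5):R a8@(0,4):P a9@(3,0):R
t=4: a0@(0,5):P a1@(3,5):R a2@(3,5):R a4@(0,0):P a5@(0,5):P a6@(2,0):R a7@(3,5):R a8@(0,5):P a9@(2,0):R
t=5: a0@(3,5):P a1@(2,5):R a2@(2,5):R a4@(3,0):P a5@(3,5):P a6@(1,0):R a7@(2,5):R a8@(3,5):P a9@(1,0):R
t=6: a0@(2,5):P a1@(1,5):R a2@(1,5):R a4@(2,0):P a5@(2,5):P a6@(0,0):R a7@(1,5):R a8@(2,5):P a9@(0,0):R

(2, 5)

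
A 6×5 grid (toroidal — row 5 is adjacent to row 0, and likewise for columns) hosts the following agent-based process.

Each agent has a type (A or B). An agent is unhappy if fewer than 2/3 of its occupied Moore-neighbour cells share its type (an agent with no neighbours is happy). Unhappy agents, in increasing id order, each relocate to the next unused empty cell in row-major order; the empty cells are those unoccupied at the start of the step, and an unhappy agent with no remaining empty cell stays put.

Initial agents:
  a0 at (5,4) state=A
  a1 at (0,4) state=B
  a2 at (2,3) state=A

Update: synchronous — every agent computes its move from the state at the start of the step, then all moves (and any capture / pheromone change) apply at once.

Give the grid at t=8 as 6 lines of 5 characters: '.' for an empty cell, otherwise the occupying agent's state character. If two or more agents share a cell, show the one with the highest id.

t=1: a0@(0,0):A a1@(0,1):B a2@(2,3):A
t=2: a0@(0,2):A a1@(0,3):B a2@(2,3):A
t=3: a0@(0,0):A a1@(0,1):B a2@(2,3):A
t=4: a0@(0,2):A a1@(0,3):B a2@(2,3):A
t=5: a0@(0,0):A a1@(0,1):B a2@(2,3):A
t=6: a0@(0,2):A a1@(0,3):B a2@(2,3):A
t=7: a0@(0,0):A a1@(0,1):B a2@(2,3):A
t=8: a0@(0,2):A a1@(0,3):B a2@(2,3):A

..AB.
.....
...A.
.....
.....
.....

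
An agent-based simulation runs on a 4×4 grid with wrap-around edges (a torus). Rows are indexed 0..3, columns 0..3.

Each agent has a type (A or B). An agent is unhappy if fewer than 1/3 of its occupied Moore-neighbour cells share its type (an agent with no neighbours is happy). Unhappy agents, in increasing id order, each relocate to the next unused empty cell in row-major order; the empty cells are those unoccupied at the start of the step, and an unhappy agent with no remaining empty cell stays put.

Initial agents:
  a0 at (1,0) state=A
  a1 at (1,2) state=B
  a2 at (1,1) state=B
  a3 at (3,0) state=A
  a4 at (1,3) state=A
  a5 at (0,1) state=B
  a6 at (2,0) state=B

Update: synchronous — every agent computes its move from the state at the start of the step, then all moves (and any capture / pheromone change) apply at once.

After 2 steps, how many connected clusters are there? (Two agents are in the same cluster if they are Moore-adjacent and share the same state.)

2

t=1: a0@(0,0):A a1@(1,2):B a2@(1,1):B a3@(0,2):A a4@(1,3):A a5@(0,1):B a6@(0,3):B
t=2: a0@(1,0):A a1@(1,2):B a2@(1,1):B a3@(2,0):A a4@(1,3):A a5@(0,1):B a6@(2,1):B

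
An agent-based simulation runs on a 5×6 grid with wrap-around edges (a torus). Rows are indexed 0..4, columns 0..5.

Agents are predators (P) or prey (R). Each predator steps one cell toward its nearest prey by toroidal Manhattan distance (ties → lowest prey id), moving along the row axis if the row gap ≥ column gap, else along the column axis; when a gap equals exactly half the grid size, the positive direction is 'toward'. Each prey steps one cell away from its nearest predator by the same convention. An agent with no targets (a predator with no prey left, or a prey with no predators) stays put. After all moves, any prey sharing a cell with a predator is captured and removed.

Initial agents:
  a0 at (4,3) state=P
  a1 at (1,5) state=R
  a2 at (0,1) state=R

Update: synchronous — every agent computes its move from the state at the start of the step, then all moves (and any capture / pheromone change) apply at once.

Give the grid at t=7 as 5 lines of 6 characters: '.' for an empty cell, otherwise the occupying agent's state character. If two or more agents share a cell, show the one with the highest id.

R.....
......
.....R
......
..P...

t=1: a0@(4,2):P a1@(2,5):R a2@(0,0):R
t=2: a0@(4,1):P a1@(2,4):R a2@(0,5):R
t=3: a0@(4,0):P a1@(2,3):R a2@(0,4):R
t=4: a0@(4,5):P a1@(2,2):R a2@(0,3):R
t=5: a0@(4,4):P a1@(2,1):R a2@(0,2):R
t=6: a0@(4,3):P a1@(2,0):R a2@(0,1):R
t=7: a0@(4,2):P a1@(2,5):R a2@(0,0):R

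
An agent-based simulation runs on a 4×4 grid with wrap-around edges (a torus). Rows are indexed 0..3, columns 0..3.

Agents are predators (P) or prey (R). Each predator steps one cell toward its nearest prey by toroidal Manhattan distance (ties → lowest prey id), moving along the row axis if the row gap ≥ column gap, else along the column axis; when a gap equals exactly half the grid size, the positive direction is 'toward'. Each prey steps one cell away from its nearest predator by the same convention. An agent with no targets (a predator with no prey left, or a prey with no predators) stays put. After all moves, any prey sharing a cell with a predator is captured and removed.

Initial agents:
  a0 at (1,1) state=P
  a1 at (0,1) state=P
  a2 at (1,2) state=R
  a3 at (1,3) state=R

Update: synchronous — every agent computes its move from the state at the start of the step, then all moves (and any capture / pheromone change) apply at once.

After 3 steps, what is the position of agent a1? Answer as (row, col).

(1, 3)

t=1: a0@(1,2):P a1@(1,1):P a2@(1,3):R
t=2: a0@(1,3):P a1@(1,2):P a2@(1,0):R
t=3: a0@(1,0):P a1@(1,3):P a2@(1,1):R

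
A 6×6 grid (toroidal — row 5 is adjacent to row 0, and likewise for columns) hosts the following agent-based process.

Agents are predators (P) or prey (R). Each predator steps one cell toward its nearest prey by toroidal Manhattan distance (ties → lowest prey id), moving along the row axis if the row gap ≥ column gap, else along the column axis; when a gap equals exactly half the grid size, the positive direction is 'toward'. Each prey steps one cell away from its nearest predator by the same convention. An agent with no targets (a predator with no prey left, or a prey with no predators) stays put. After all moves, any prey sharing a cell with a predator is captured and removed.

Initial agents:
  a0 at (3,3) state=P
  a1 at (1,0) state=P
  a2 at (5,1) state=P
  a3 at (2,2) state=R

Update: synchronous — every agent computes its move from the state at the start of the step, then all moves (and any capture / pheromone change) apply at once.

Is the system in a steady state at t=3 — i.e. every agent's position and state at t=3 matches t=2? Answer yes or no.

t=1: a0@(2,3):P a1@(1,1):P a2@(0,1):P a3@(1,2):R
t=2: a0@(1,3):P a1@(1,2):P a2@(1,1):P
t=3: (unchanged — steady state)

yes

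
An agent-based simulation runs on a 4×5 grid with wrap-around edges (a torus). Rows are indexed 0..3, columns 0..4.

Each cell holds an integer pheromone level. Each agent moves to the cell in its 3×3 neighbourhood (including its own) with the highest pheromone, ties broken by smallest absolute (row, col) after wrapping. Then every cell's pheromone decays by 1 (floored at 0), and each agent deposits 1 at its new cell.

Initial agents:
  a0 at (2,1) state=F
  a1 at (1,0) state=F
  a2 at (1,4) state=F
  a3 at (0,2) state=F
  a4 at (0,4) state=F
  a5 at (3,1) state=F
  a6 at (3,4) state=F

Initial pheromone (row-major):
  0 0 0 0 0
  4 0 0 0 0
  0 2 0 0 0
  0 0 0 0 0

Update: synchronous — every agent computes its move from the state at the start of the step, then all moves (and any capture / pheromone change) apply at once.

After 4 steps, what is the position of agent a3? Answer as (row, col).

t=1: a0@(1,0) a1@(1,0) a2@(1,0) a3@(0,1) a4@(1,0) a5@(2,1) a6@(0,0) | pheromone: 1 1 0 0 0 / 7 0 0 0 0 / 0 2 0 0 0 / 0 0 0 0 0
t=2: a0@(1,0) a1@(1,0) a2@(1,0) a3@(1,0) a4@(1,0) a5@(1,0) a6@(1,0) | pheromone: 0 0 0 0 0 / 13 0 0 0 0 / 0 1 0 0 0 / 0 0 0 0 0
t=3: a0@(1,0) a1@(1,0) a2@(1,0) a3@(1,0) a4@(1,0) a5@(1,0) a6@(1,0) | pheromone: 0 0 0 0 0 / 19 0 0 0 0 / 0 0 0 0 0 / 0 0 0 0 0
t=4: a0@(1,0) a1@(1,0) a2@(1,0) a3@(1,0) a4@(1,0) a5@(1,0) a6@(1,0) | pheromone: 0 0 0 0 0 / 25 0 0 0 0 / 0 0 0 0 0 / 0 0 0 0 0

(1, 0)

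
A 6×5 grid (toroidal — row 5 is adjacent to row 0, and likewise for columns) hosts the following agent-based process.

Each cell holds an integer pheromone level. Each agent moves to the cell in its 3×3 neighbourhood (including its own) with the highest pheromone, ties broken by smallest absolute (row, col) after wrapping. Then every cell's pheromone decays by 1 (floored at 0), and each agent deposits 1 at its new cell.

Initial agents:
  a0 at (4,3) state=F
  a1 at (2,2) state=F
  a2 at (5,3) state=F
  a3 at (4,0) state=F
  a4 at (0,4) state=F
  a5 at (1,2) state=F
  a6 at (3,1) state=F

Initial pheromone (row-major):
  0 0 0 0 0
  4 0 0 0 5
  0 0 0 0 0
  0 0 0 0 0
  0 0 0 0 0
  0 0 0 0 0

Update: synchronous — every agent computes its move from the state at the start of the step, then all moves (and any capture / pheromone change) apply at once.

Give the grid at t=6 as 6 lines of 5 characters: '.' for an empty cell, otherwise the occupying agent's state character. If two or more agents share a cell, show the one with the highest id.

t=1: a0@(3,2) a1@(1,1) a2@(0,2) a3@(3,0) a4@(1,4) a5@(0,1) a6@(2,0) | pheromone: 0 1 1 0 0 / 3 1 0 0 5 / 1 0 0 0 0 / 1 0 1 0 0 / 0 0 0 0 0 / 0 0 0 0 0
t=2: a0@(3,2) a1@(1,0) a2@(0,1) a3@(2,0) a4@(1,4) a5@(1,0) a6@(1,4) | pheromone: 0 1 0 0 0 / 4 0 0 0 6 / 1 0 0 0 0 / 0 0 1 0 0 / 0 0 0 0 0 / 0 0 0 0 0
t=3: a0@(3,2) a1@(1,4) a2@(1,0) a3@(1,4) a4@(1,4) a5@(1,4) a6@(1,4) | pheromone: 0 0 0 0 0 / 4 0 0 0 10 / 0 0 0 0 0 / 0 0 1 0 0 / 0 0 0 0 0 / 0 0 0 0 0
t=4: a0@(3,2) a1@(1,4) a2@(1,4) a3@(1,4) a4@(1,4) a5@(1,4) a6@(1,4) | pheromone: 0 0 0 0 0 / 3 0 0 0 15 / 0 0 0 0 0 / 0 0 1 0 0 / 0 0 0 0 0 / 0 0 0 0 0
t=5: a0@(3,2) a1@(1,4) a2@(1,4) a3@(1,4) a4@(1,4) a5@(1,4) a6@(1,4) | pheromone: 0 0 0 0 0 / 2 0 0 0 20 / 0 0 0 0 0 / 0 0 1 0 0 / 0 0 0 0 0 / 0 0 0 0 0
t=6: a0@(3,2) a1@(1,4) a2@(1,4) a3@(1,4) a4@(1,4) a5@(1,4) a6@(1,4) | pheromone: 0 0 0 0 0 / 1 0 0 0 25 / 0 0 0 0 0 / 0 0 1 0 0 / 0 0 0 0 0 / 0 0 0 0 0

.....
....F
.....
..F..
.....
.....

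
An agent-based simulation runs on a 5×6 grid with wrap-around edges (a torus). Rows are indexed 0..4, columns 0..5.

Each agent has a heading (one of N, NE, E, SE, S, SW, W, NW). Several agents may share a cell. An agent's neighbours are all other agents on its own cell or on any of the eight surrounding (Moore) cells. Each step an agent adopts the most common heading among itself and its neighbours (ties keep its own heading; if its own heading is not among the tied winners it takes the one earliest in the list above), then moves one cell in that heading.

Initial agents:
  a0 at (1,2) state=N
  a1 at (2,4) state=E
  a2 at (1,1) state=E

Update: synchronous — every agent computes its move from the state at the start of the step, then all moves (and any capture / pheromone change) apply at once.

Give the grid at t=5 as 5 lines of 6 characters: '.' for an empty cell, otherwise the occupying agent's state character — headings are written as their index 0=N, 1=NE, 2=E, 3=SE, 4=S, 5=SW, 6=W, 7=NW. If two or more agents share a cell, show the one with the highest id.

......
2.0...
...2..
......
......

t=1: a0@(0,2):N a1@(2,5):E a2@(1,2):E
t=2: a0@(4,2):N a1@(2,0):E a2@(1,3):E
t=3: a0@(3,2):N a1@(2,1):E a2@(1,4):E
t=4: a0@(2,2):N a1@(2,2):E a2@(1,5):E
t=5: a0@(1,2):N a1@(2,3):E a2@(1,0):E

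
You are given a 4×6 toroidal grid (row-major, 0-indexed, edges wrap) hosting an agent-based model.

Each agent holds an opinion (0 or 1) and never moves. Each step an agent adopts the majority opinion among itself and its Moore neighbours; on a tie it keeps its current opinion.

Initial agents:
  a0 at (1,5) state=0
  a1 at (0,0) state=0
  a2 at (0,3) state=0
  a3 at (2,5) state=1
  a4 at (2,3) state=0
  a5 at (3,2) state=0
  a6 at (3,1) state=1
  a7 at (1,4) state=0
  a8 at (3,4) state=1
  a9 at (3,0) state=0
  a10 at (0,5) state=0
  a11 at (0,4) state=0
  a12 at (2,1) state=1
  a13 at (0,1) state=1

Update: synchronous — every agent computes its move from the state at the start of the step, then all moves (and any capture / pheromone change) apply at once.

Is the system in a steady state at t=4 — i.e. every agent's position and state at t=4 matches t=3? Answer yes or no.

t=1: a0@(1,5):0 a1@(0,0):0 a2@(0,3):0 a3@(2,5):0 a4@(2,3):0 a5@(3,2):0 a6@(3,1):1 a7@(1,4):0 a8@(3,4):0 a9@(3,0):1 a10@(0,5):0 a11@(0,4):0 a12@(2,1):1 a13@(0,1):0
t=2: a0@(1,5):0 a1@(0,0):0 a2@(0,3):0 a3@(2,5):0 a4@(2,3):0 a5@(3,2):0 a6@(3,1):1 a7@(1,4):0 a8@(3,4):0 a9@(3,0):0 a10@(0,5):0 a11@(0,4):0 a12@(2,1):1 a13@(0,1):0
t=3: a0@(1,5):0 a1@(0,0):0 a2@(0,3):0 a3@(2,5):0 a4@(2,3):0 a5@(3,2):0 a6@(3,1):0 a7@(1,4):0 a8@(3,4):0 a9@(3,0):0 a10@(0,5):0 a11@(0,4):0 a12@(2,1):1 a13@(0,1):0
t=4: a0@(1,5):0 a1@(0,0):0 a2@(0,3):0 a3@(2,5):0 a4@(2,3):0 a5@(3,2):0 a6@(3,1):0 a7@(1,4):0 a8@(3,4):0 a9@(3,0):0 a10@(0,5):0 a11@(0,4):0 a12@(2,1):0 a13@(0,1):0

no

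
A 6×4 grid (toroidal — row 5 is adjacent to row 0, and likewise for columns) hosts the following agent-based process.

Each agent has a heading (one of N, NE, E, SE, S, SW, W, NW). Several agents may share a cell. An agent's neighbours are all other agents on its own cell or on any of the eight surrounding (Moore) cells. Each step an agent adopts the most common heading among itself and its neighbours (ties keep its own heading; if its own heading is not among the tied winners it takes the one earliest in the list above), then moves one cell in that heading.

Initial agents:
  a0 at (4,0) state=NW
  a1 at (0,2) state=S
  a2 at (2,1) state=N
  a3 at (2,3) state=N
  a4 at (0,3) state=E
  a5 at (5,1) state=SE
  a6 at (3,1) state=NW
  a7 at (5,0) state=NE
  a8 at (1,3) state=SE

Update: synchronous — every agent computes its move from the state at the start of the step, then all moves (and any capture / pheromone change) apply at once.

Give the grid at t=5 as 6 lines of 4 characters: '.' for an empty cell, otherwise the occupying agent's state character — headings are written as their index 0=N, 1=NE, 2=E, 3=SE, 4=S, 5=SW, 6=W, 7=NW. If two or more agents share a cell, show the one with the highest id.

t=1: a0@(3,3):NW a1@(1,3):SE a2@(1,1):N a3@(1,3):N a4@(0,0):E a5@(0,2):SE a6@(2,0):NW a7@(4,1):NE a8@(2,0):SE
t=2: a0@(2,2):NW a1@(2,0):SE a2@(2,2):SE a3@(2,0):SE a4@(5,0):N a5@(1,3):SE a6@(1,3):NW a7@(3,2):NE a8@(3,1):SE
t=3: a0@(3,3):SE a1@(3,1):SE a2@(3,3):SE a3@(3,1):SE a4@(4,0):N a5@(2,0):SE a6@(2,0):SE a7@(4,3):SE a8@(4,2):SE
t=4: a0@(4,0):SE a1@(4,2):SE a2@(4,0):SE a3@(4,2):SE a4@(5,1):SE a5@(3,1):SE a6@(3,1):SE a7@(5,0):SE a8@(5,3):SE
t=5: a0@(5,1):SE a1@(5,3):SE a2@(5,1):SE a3@(5,3):SE a4@(0,2):SE a5@(4,2):SE a6@(4,2):SE a7@(0,1):SE a8@(0,0):SE

333.
....
....
....
..3.
.3.3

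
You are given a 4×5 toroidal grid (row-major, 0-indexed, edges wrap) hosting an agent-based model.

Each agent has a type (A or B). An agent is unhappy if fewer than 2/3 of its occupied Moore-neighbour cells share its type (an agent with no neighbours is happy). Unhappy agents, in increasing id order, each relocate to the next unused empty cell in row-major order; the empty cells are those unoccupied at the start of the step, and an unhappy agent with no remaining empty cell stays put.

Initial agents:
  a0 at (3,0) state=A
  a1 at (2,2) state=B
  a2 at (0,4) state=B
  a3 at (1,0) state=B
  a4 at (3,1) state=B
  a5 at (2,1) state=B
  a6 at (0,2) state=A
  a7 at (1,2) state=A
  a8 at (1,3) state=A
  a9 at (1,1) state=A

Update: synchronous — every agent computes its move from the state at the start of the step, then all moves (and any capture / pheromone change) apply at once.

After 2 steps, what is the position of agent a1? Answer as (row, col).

t=1: a0@(0,0):A a1@(0,1):B a2@(0,3):B a3@(1,0):B a4@(1,4):B a5@(2,0):B a6@(0,2):A a7@(2,3):A a8@(2,4):A a9@(3,2):A
t=2: a0@(0,4):A a1@(1,1):B a2@(1,2):B a3@(1,3):B a4@(2,1):B a5@(2,0):B a6@(2,2):A a7@(2,3):A a8@(3,0):A a9@(3,1):A

(1, 1)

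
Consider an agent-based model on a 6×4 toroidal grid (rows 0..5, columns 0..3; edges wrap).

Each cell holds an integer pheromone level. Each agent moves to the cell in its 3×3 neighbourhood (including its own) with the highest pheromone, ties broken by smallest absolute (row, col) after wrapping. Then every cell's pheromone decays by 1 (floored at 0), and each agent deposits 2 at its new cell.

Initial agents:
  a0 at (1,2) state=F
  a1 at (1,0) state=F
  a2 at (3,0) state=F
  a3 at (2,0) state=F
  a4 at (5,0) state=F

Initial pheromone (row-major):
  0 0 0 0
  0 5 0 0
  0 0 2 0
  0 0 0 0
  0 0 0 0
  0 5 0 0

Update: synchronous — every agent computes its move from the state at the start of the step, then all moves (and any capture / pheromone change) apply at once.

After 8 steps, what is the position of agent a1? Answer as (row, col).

(1, 1)

t=1: a0@(1,1) a1@(1,1) a2@(2,0) a3@(1,1) a4@(5,1) | pheromone: 0 0 0 0 / 0 10 0 0 / 2 0 1 0 / 0 0 0 0 / 0 0 0 0 / 0 6 0 0
t=2: a0@(1,1) a1@(1,1) a2@(1,1) a3@(1,1) a4@(5,1) | pheromone: 0 0 0 0 / 0 17 0 0 / 1 0 0 0 / 0 0 0 0 / 0 0 0 0 / 0 7 0 0
t=3: a0@(1,1) a1@(1,1) a2@(1,1) a3@(1,1) a4@(5,1) | pheromone: 0 0 0 0 / 0 24 0 0 / 0 0 0 0 / 0 0 0 0 / 0 0 0 0 / 0 8 0 0
t=4: a0@(1,1) a1@(1,1) a2@(1,1) a3@(1,1) a4@(5,1) | pheromone: 0 0 0 0 / 0 31 0 0 / 0 0 0 0 / 0 0 0 0 / 0 0 0 0 / 0 9 0 0
t=5: a0@(1,1) a1@(1,1) a2@(1,1) a3@(1,1) a4@(5,1) | pheromone: 0 0 0 0 / 0 38 0 0 / 0 0 0 0 / 0 0 0 0 / 0 0 0 0 / 0 10 0 0
t=6: a0@(1,1) a1@(1,1) a2@(1,1) a3@(1,1) a4@(5,1) | pheromone: 0 0 0 0 / 0 45 0 0 / 0 0 0 0 / 0 0 0 0 / 0 0 0 0 / 0 11 0 0
t=7: a0@(1,1) a1@(1,1) a2@(1,1) a3@(1,1) a4@(5,1) | pheromone: 0 0 0 0 / 0 52 0 0 / 0 0 0 0 / 0 0 0 0 / 0 0 0 0 / 0 12 0 0
t=8: a0@(1,1) a1@(1,1) a2@(1,1) a3@(1,1) a4@(5,1) | pheromone: 0 0 0 0 / 0 59 0 0 / 0 0 0 0 / 0 0 0 0 / 0 0 0 0 / 0 13 0 0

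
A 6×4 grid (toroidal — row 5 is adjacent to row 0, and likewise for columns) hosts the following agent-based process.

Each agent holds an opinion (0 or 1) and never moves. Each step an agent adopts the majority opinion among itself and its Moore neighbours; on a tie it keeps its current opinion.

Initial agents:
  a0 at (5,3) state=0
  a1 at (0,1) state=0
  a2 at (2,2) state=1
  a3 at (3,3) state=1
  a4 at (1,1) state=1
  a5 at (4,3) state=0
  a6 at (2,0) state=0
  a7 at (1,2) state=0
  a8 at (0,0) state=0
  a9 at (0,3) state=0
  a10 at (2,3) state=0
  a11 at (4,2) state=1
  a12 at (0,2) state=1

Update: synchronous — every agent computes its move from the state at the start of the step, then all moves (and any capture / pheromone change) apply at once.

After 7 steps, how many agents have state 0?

t=1: a0@(5,3):0 a1@(0,1):0 a2@(2,2):1 a3@(3,3):1 a4@(1,1):0 a5@(4,3):0 a6@(2,0):0 a7@(1,2):0 a8@(0,0):0 a9@(0,3):0 a10@(2,3):0 a11@(4,2):1 a12@(0,2):0
t=2: a0@(5,3):0 a1@(0,1):0 a2@(2,2):0 a3@(3,3):1 a4@(1,1):0 a5@(4,3):0 a6@(2,0):0 a7@(1,2):0 a8@(0,0):0 a9@(0,3):0 a10@(2,3):0 a11@(4,2):1 a12@(0,2):0
t=3: a0@(5,3):0 a1@(0,1):0 a2@(2,2):0 a3@(3,3):0 a4@(1,1):0 a5@(4,3):0 a6@(2,0):0 a7@(1,2):0 a8@(0,0):0 a9@(0,3):0 a10@(2,3):0 a11@(4,2):1 a12@(0,2):0
t=4: a0@(5,3):0 a1@(0,1):0 a2@(2,2):0 a3@(3,3):0 a4@(1,1):0 a5@(4,3):0 a6@(2,0):0 a7@(1,2):0 a8@(0,0):0 a9@(0,3):0 a10@(2,3):0 a11@(4,2):0 a12@(0,2):0
t=5: (unchanged — steady state)

13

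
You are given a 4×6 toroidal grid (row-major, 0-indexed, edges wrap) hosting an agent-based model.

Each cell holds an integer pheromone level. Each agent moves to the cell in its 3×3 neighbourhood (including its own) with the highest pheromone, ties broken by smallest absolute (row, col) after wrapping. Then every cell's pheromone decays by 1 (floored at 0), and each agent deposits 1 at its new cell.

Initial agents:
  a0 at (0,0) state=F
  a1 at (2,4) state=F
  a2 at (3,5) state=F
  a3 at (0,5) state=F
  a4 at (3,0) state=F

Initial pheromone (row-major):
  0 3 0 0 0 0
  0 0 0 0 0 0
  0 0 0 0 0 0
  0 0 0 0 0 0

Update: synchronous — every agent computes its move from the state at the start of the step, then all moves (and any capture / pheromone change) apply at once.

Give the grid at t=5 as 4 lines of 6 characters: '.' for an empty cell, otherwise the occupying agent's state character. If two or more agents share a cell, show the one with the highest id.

.F....
...F..
......
......

t=1: a0@(0,1) a1@(1,3) a2@(0,0) a3@(0,0) a4@(0,1) | pheromone: 2 4 0 0 0 0 / 0 0 0 1 0 0 / 0 0 0 0 0 0 / 0 0 0 0 0 0
t=2: a0@(0,1) a1@(1,3) a2@(0,1) a3@(0,1) a4@(0,1) | pheromone: 1 7 0 0 0 0 / 0 0 0 1 0 0 / 0 0 0 0 0 0 / 0 0 0 0 0 0
t=3: a0@(0,1) a1@(1,3) a2@(0,1) a3@(0,1) a4@(0,1) | pheromone: 0 10 0 0 0 0 / 0 0 0 1 0 0 / 0 0 0 0 0 0 / 0 0 0 0 0 0
t=4: a0@(0,1) a1@(1,3) a2@(0,1) a3@(0,1) a4@(0,1) | pheromone: 0 13 0 0 0 0 / 0 0 0 1 0 0 / 0 0 0 0 0 0 / 0 0 0 0 0 0
t=5: a0@(0,1) a1@(1,3) a2@(0,1) a3@(0,1) a4@(0,1) | pheromone: 0 16 0 0 0 0 / 0 0 0 1 0 0 / 0 0 0 0 0 0 / 0 0 0 0 0 0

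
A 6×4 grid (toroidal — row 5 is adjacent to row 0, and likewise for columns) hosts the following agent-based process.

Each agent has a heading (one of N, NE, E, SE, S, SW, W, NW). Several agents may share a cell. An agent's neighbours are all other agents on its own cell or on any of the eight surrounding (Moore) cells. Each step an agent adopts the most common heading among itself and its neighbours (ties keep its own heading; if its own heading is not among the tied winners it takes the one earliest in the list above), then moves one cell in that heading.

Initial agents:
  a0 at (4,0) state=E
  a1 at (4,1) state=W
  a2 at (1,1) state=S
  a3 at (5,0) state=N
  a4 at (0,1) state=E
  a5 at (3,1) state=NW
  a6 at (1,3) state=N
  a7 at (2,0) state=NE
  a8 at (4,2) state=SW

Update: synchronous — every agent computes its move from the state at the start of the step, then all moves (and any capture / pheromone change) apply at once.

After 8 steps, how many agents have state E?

t=1: a0@(4,1):E a1@(4,0):W a2@(2,1):S a3@(5,1):E a4@(0,2):E a5@(2,0):NW a6@(0,3):N a7@(1,1):NE a8@(5,1):SW
t=2: a0@(4,2):E a1@(4,1):E a2@(3,1):S a3@(5,2):E a4@(0,3):E a5@(1,3):NW a6@(5,3):N a7@(0,2):NE a8@(5,2):E
t=3: a0@(4,3):E a1@(4,2):E a2@(3,2):E a3@(5,3):E a4@(0,0):E a5@(0,2):NW a6@(5,0):E a7@(0,3):E a8@(5,3):E
t=4: a0@(4,0):E a1@(4,3):E a2@(3,3):E a3@(5,0):E a4@(0,1):E a5@(0,3):E a6@(5,1):E a7@(0,0):E a8@(5,0):E
t=5: a0@(4,1):E a1@(4,0):E a2@(3,0):E a3@(5,1):E a4@(0,2):E a5@(0,0):E a6@(5,2):E a7@(0,1):E a8@(5,1):E
t=6: a0@(4,2):E a1@(4,1):E a2@(3,1):E a3@(5,2):E a4@(0,3):E a5@(0,1):E a6@(5,3):E a7@(0,2):E a8@(5,2):E
t=7: a0@(4,3):E a1@(4,2):E a2@(3,2):E a3@(5,3):E a4@(0,0):E a5@(0,2):E a6@(5,0):E a7@(0,3):E a8@(5,3):E
t=8: a0@(4,0):E a1@(4,3):E a2@(3,3):E a3@(5,0):E a4@(0,1):E a5@(0,3):E a6@(5,1):E a7@(0,0):E a8@(5,0):E

9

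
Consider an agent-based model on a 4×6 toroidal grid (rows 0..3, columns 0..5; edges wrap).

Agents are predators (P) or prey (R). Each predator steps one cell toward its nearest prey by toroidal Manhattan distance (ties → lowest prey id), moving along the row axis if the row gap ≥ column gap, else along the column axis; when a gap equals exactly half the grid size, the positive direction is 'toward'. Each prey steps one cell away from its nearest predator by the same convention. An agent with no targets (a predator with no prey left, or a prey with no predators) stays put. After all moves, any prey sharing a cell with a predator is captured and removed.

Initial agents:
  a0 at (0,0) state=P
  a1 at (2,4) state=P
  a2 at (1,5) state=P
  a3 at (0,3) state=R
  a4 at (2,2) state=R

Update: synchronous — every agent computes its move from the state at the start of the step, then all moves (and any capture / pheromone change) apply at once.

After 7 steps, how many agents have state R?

t=1: a0@(0,1):P a1@(2,3):P a2@(1,4):P a3@(0,2):R a4@(2,1):R
t=2: a0@(0,2):P a1@(2,2):P a2@(1,3):P a3@(0,3):R a4@(1,1):R
t=3: a0@(0,3):P a1@(1,2):P a2@(0,3):P a3@(0,4):R a4@(2,1):R
t=4: a0@(0,4):P a1@(2,2):P a2@(0,4):P a3@(0,5):R a4@(3,1):R
t=5: a0@(0,5):P a1@(3,2):P a2@(0,5):P a3@(0,0):R a4@(0,1):R
t=6: a0@(0,0):P a1@(0,2):P a2@(0,0):P a3@(0,1):R
t=7: a0@(0,1):P a1@(0,1):P a2@(0,1):P a3@(0,2):R

1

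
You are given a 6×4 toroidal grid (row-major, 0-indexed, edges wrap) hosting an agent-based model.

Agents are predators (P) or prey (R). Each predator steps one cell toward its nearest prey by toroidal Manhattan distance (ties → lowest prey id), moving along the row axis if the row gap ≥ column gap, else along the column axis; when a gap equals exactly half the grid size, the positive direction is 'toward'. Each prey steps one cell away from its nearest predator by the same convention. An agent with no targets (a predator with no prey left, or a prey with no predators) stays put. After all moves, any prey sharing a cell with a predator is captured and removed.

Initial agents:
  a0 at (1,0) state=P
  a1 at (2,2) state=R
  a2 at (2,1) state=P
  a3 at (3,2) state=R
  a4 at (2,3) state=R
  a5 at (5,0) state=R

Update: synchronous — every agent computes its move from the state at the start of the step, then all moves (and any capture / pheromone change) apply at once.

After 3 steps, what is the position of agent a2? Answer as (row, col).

(2, 2)

t=1: a0@(2,0):P a1@(2,3):R a2@(2,2):P a3@(4,2):R a4@(3,3):R a5@(4,0):R
t=2: a0@(2,3):P a1@(2,2):R a2@(2,3):P a3@(5,2):R a4@(4,3):R a5@(5,0):R
t=3: a0@(2,2):P a1@(2,1):R a2@(2,2):P a3@(4,2):R a4@(5,3):R a5@(4,0):R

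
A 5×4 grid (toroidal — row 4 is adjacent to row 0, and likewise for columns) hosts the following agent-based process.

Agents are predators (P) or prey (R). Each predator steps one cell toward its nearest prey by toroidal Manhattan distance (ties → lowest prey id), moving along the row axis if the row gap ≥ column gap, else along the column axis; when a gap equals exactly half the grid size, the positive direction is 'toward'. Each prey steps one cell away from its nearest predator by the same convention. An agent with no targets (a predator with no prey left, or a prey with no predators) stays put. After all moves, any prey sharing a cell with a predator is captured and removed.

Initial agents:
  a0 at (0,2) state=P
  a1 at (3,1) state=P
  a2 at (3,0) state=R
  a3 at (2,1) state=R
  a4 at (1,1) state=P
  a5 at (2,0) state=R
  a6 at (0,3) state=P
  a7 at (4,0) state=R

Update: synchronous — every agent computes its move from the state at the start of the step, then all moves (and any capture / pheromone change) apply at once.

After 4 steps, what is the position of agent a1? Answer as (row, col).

t=1: a0@(1,2):P a1@(3,0):P a2@(3,3):R a3@(1,1):R a4@(2,1):P a5@(1,0):R a6@(4,3):P a7@(0,0):R
t=2: a0@(1,1):P a1@(3,3):P a2@(3,2):R a3@(1,0):R a4@(1,1):P a5@(1,3):R a6@(3,3):P a7@(1,0):R
t=3: a0@(1,0):P a1@(3,2):P a2@(3,1):R a3@(1,3):R a4@(1,0):P a5@(1,2):R a6@(3,2):P a7@(1,3):R
t=4: a0@(1,3):P a1@(3,1):P a2@(3,0):R a3@(1,2):R a4@(1,3):P a5@(1,1):R a6@(3,1):P a7@(1,2):R

(3, 1)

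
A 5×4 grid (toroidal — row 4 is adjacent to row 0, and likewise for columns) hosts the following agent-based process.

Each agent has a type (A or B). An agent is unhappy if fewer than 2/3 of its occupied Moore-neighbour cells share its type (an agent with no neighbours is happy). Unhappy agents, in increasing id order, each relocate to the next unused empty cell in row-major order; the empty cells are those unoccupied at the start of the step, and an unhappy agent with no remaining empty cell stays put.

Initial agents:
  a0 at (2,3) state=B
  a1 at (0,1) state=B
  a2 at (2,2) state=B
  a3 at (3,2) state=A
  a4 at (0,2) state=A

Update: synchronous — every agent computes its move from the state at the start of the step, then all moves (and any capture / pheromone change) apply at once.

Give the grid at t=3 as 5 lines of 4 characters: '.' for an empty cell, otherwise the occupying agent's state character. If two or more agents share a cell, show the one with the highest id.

B..B
BAA.
....
....
....

t=1: a0@(0,0):B a1@(0,3):B a2@(1,0):B a3@(1,1):A a4@(1,2):A
t=2: a0@(0,0):B a1@(0,3):B a2@(1,0):B a3@(0,1):A a4@(0,2):A
t=3: a0@(0,0):B a1@(0,3):B a2@(1,0):B a3@(1,1):A a4@(1,2):A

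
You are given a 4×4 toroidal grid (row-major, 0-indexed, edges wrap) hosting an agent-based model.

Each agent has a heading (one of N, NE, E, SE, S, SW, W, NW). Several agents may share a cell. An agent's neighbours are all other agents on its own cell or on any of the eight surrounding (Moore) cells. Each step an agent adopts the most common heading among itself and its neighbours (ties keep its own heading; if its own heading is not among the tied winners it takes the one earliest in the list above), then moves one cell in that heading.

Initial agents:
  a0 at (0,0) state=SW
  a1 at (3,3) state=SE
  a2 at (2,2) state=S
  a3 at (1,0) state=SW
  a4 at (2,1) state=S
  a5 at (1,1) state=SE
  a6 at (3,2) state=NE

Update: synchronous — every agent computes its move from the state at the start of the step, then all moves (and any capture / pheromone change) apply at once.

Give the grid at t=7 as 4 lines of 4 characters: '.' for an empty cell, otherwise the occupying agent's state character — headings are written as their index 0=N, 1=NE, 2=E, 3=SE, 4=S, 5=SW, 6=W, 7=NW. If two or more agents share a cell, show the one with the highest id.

t=1: a0@(1,3):SW a1@(0,0):SE a2@(3,2):S a3@(2,3):SW a4@(3,1):S a5@(2,1):S a6@(0,2):S
t=2: a0@(2,2):SW a1@(1,1):SE a2@(0,2):S a3@(3,2):SW a4@(0,1):S a5@(3,1):S a6@(1,2):S
t=3: a0@(3,1):SW a1@(2,1):S a2@(1,2):S a3@(0,2):S a4@(1,1):S a5@(0,1):S a6@(2,2):S
t=4: a0@(0,1):S a1@(3,1):S a2@(2,2):S a3@(1,2):S a4@(2,1):S a5@(1,1):S a6@(3,2):S
t=5: a0@(1,1):S a1@(0,1):S a2@(3,2):S a3@(2,2):S a4@(3,1):S a5@(2,1):S a6@(0,2):S
t=6: a0@(2,1):S a1@(1,1):S a2@(0,2):S a3@(3,2):S a4@(0,1):S a5@(3,1):S a6@(1,2):S
t=7: a0@(3,1):S a1@(2,1):S a2@(1,2):S a3@(0,2):S a4@(1,1):S a5@(0,1):S a6@(2,2):S

.44.
.44.
.44.
.4..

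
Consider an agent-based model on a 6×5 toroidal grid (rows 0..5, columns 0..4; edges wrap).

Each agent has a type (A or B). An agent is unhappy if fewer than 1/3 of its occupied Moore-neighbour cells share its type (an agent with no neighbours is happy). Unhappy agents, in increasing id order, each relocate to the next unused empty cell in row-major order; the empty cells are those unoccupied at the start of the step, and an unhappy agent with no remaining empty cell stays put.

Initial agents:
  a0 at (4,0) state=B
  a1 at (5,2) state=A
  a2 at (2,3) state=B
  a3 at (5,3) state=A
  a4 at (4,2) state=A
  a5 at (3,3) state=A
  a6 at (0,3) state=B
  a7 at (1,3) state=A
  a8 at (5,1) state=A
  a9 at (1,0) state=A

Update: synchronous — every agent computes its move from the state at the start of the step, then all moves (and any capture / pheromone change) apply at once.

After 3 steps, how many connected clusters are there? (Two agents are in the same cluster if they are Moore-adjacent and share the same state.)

2

t=1: a0@(0,0):B a1@(5,2):A a2@(0,1):B a3@(5,3):A a4@(4,2):A a5@(3,3):A a6@(0,2):B a7@(0,4):A a8@(5,1):A a9@(1,0):A
t=2: a0@(0,3):B a1@(5,2):A a2@(0,1):B a3@(5,3):A a4@(4,2):A a5@(3,3):A a6@(1,1):B a7@(0,4):A a8@(5,1):A a9@(1,0):A
t=3: a0@(0,0):B a1@(5,2):A a2@(0,2):B a3@(5,3):A a4@(4,2):A a5@(3,3):A a6@(1,1):B a7@(0,4):A a8@(5,1):A a9@(1,0):A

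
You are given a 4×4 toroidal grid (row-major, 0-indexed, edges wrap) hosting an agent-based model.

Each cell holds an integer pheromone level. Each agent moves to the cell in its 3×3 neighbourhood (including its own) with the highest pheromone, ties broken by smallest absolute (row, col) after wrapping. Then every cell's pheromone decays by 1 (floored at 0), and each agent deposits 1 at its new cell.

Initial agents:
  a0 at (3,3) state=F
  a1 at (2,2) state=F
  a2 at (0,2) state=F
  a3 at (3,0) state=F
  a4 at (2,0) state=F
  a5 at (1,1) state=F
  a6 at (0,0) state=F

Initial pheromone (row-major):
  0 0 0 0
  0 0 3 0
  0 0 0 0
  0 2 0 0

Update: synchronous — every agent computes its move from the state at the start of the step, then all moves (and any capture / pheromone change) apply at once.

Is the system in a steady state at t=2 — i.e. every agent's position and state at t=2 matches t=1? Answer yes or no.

t=1: a0@(0,0) a1@(1,2) a2@(1,2) a3@(3,1) a4@(3,1) a5@(1,2) a6@(3,1) | pheromone: 1 0 0 0 / 0 0 5 0 / 0 0 0 0 / 0 4 0 0
t=2: a0@(3,1) a1@(1,2) a2@(1,2) a3@(3,1) a4@(3,1) a5@(1,2) a6@(3,1) | pheromone: 0 0 0 0 / 0 0 7 0 / 0 0 0 0 / 0 7 0 0

no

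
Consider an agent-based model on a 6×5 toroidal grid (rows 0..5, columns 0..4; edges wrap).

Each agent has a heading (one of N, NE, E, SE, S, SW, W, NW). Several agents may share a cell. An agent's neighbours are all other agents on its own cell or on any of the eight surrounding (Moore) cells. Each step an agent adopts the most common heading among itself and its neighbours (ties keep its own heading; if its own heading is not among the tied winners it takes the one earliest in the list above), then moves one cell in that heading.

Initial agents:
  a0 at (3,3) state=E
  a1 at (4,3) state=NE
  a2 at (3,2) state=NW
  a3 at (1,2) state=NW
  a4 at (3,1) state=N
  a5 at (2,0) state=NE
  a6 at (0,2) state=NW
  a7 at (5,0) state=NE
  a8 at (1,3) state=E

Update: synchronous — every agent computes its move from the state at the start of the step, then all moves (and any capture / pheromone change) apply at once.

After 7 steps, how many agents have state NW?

t=1: a0@(3,4):E a1@(3,4):NE a2@(2,1):NW a3@(0,1):NW a4@(2,1):N a5@(1,1):NE a6@(5,1):NW a7@(4,1):NE a8@(0,2):NW
t=2: a0@(3,0):E a1@(2,0):NE a2@(1,0):NW a3@(5,0):NW a4@(1,1):N a5@(0,0):NW a6@(4,0):NW a7@(3,2):NE a8@(5,1):NW
t=3: a0@(3,1):E a1@(1,1):NE a2@(0,4):NW a3@(4,4):NW a4@(0,0):NW a5@(5,4):NW a6@(3,4):NW a7@(2,3):NE a8@(4,0):NW
t=4: a0@(3,2):E a1@(0,2):NE a2@(5,3):NW a3@(3,3):NW a4@(5,4):NW a5@(4,3):NW a6@(2,3):NW a7@(1,4):NE a8@(3,4):NW
t=5: a0@(2,1):NW a1@(5,3):NE a2@(4,2):NW a3@(2,2):NW a4@(4,3):NW a5@(3,2):NW a6@(1,2):NW a7@(0,0):NE a8@(2,3):NW
t=6: a0@(1,0):NW a1@(4,2):NW a2@(3,1):NW a3@(1,1):NW a4@(3,2):NW a5@(2,1):NW a6@(0,1):NW a7@(5,1):NE a8@(1,2):NW
t=7: a0@(0,4):NW a1@(3,1):NW a2@(2,0):NW a3@(0,0):NW a4@(2,1):NW a5@(1,0):NW a6@(5,0):NW a7@(4,0):NW a8@(0,1):NW

9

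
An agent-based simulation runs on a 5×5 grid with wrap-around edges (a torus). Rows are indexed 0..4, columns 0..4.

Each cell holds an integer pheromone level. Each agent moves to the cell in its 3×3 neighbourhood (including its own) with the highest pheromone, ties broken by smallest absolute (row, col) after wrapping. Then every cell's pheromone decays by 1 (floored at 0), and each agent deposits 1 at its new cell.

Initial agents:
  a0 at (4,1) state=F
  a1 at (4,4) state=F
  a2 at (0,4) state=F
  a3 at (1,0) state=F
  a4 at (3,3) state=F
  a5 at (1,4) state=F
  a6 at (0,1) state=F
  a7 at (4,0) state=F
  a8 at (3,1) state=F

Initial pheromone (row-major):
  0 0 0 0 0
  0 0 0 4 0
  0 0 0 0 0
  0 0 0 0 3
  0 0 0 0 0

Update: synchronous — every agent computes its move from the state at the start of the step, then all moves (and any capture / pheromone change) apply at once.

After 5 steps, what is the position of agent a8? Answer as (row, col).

(3, 4)

t=1: a0@(0,0) a1@(3,4) a2@(1,3) a3@(0,0) a4@(3,4) a5@(1,3) a6@(0,0) a7@(3,4) a8@(2,0) | pheromone: 3 0 0 0 0 / 0 0 0 5 0 / 1 0 0 0 0 / 0 0 0 0 5 / 0 0 0 0 0
t=2: a0@(0,0) a1@(3,4) a2@(1,3) a3@(0,0) a4@(3,4) a5@(1,3) a6@(0,0) a7@(3,4) a8@(3,4) | pheromone: 5 0 0 0 0 / 0 0 0 6 0 / 0 0 0 0 0 / 0 0 0 0 8 / 0 0 0 0 0
t=3: a0@(0,0) a1@(3,4) a2@(1,3) a3@(0,0) a4@(3,4) a5@(1,3) a6@(0,0) a7@(3,4) a8@(3,4) | pheromone: 7 0 0 0 0 / 0 0 0 7 0 / 0 0 0 0 0 / 0 0 0 0 11 / 0 0 0 0 0
t=4: a0@(0,0) a1@(3,4) a2@(1,3) a3@(0,0) a4@(3,4) a5@(1,3) a6@(0,0) a7@(3,4) a8@(3,4) | pheromone: 9 0 0 0 0 / 0 0 0 8 0 / 0 0 0 0 0 / 0 0 0 0 14 / 0 0 0 0 0
t=5: a0@(0,0) a1@(3,4) a2@(1,3) a3@(0,0) a4@(3,4) a5@(1,3) a6@(0,0) a7@(3,4) a8@(3,4) | pheromone: 11 0 0 0 0 / 0 0 0 9 0 / 0 0 0 0 0 / 0 0 0 0 17 / 0 0 0 0 0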